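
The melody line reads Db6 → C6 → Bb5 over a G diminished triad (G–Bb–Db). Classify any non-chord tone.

C6 is a passing tone.

The harmony at that moment is G diminished triad (G, Bb, Db); C6 is not a chord tone.
It is approached by step down from Db6 and left by step down to Bb5.
Step in, step out in the same direction — a passing tone.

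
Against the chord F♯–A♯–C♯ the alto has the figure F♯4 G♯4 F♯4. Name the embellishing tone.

G♯4 is a neighbor tone.

The harmony at that moment is F♯ major triad (F♯, A♯, C♯); G♯4 is not a chord tone.
It is approached by step up from F♯4 and left by step down to F♯4.
Step away and step back to the same note — a neighbor tone (upper neighbor).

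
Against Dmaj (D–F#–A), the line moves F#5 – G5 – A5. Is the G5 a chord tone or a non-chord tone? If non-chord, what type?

Non-chord tone — a passing tone.

The harmony at that moment is D major triad (D, F#, A); G5 is not a chord tone.
It is approached by step up from F#5 and left by step up to A5.
Step in, step out in the same direction — a passing tone.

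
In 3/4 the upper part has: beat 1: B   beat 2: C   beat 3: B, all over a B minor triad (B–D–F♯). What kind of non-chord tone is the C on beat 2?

The harmony at that moment is B minor triad (B, D, F♯); C is not a chord tone.
It is approached by step up from B and left by step down to B.
Step away and step back to the same note — a neighbor tone (upper neighbor).

Upper neighbor tone.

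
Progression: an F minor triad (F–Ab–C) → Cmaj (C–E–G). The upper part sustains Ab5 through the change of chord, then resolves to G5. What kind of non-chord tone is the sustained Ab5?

Ab5 is a suspension.

The harmony at that moment is C major triad (C, E, G); Ab5 is not a chord tone.
It is held over (the same pitch as the preceding Ab5) and left by step down to G5.
Held over from the previous chord and resolving down by step — a suspension.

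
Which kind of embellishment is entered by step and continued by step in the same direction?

Approach: by step. Departure: by step, continuing in the same direction.
Stepwise on both sides with no change of direction means the note fills in the space between two different chord tones — a passing tone. (Had it turned back to its starting note it would be a neighbor tone instead.)

Passing tone.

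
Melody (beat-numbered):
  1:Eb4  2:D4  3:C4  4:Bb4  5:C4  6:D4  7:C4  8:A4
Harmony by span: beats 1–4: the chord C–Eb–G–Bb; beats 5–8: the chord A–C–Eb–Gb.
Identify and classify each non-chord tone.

The harmony at that moment is C minor seventh chord (C, Eb, G, Bb); D4 is not a chord tone.
It is approached by step down from Eb4 and left by step down to C4.
Step in, step out in the same direction — a passing tone.
The harmony at that moment is A diminished seventh chord (A, C, Eb, Gb); D4 is not a chord tone.
It is approached by step up from C4 and left by step down to C4.
Step away and step back to the same note — a neighbor tone (upper neighbor).

D4 (beat 2) — passing tone; D4 (beat 6) — neighbor tone.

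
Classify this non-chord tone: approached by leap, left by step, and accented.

Approach: by leap. Departure: by step. Metric position: strong.
Leap in, step out, in a metrically strong position — an appoggiatura. (It is the mirror image of the escape tone, which steps in and leaps out from a weak position.)

Appoggiatura.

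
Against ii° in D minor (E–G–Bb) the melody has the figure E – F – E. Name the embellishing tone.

F is a neighbor tone.

The harmony at that moment is E diminished triad (E, G, Bb); F is not a chord tone.
It is approached by step up from E and left by step down to E.
Step away and step back to the same note — a neighbor tone (upper neighbor).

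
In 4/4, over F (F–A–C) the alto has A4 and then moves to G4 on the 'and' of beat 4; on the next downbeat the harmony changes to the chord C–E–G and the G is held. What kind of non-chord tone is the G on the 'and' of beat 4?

Anticipation.

The harmony at that moment is F major triad (F, A, C); G4 is not a chord tone.
It is approached by step down from A4 and then sustained as the same pitch into the next harmony.
Arriving early and becoming a chord tone when the harmony changes — an anticipation.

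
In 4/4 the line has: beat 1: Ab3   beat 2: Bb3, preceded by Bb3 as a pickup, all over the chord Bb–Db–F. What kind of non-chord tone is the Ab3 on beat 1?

Lower neighbor tone.

The harmony at that moment is Bb minor triad (Bb, Db, F); Ab3 is not a chord tone.
It is approached by step down from Bb3 and left by step up to Bb3.
Step away and step back to the same note — a neighbor tone (lower neighbor).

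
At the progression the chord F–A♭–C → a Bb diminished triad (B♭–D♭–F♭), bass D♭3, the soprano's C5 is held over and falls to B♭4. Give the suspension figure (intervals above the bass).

At the second chord the bass is D♭3. The suspended C5 lies a seventh above the bass; after resolving down by step to B♭4, the interval above the bass becomes a sixth.
Suspension figures are named by those two intervals: 7–6.

7–6 suspension.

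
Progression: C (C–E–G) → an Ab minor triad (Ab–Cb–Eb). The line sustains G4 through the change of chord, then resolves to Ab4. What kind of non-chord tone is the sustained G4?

The harmony at that moment is Ab minor triad (Ab, Cb, Eb); G4 is not a chord tone.
It is held over (the same pitch as the preceding G4) and left by step up to Ab4.
Held over from the previous chord and resolving up by step — a retardation.

G4 is a retardation.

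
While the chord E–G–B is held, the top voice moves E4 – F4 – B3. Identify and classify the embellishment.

The harmony at that moment is E minor triad (E, G, B); F4 is not a chord tone.
It is approached by step up from E4 and left by leap down to B3.
Step in, leap out — an escape tone.

F4 is an escape tone.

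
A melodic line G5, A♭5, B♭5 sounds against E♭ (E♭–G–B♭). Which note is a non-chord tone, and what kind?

The harmony at that moment is E♭ major triad (E♭, G, B♭); A♭5 is not a chord tone.
It is approached by step up from G5 and left by step up to B♭5.
Step in, step out in the same direction — a passing tone.

A♭5 is a passing tone.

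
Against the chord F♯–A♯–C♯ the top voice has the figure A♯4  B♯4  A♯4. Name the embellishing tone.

B♯4 is a neighbor tone.

The harmony at that moment is F♯ major triad (F♯, A♯, C♯); B♯4 is not a chord tone.
It is approached by step up from A♯4 and left by step down to A♯4.
Step away and step back to the same note — a neighbor tone (upper neighbor).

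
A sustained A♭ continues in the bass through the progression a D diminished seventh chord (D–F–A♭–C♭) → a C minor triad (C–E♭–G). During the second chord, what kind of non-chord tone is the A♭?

Pedal tone (pedal point).

The harmony at that moment is C minor triad (C, E♭, G); A♭ is not a chord tone.
It is held over (the same pitch as the preceding A♭) and then sustained as the same pitch into the next harmony.
Sustained through a change of harmony — a pedal tone.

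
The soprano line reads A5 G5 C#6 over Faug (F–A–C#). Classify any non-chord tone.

G5 is an escape tone.

The harmony at that moment is F augmented triad (F, A, C#); G5 is not a chord tone.
It is approached by step down from A5 and left by leap up to C#6.
Step in, leap out — an escape tone.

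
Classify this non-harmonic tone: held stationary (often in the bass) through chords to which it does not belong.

Pedal tone.

Approach: none. Departure: none — a single pitch is sustained while the chords change around it, passing through harmonies that do not contain it.
No melodic motion at all; the dissonance is created entirely by the moving harmonies against the stationary note — a pedal tone (pedal point).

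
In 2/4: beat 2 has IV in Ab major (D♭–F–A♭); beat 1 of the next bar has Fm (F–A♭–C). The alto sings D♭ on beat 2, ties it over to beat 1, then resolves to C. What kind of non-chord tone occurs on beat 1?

Suspension.

The harmony at that moment is F minor triad (F, A♭, C); D♭ is not a chord tone.
It is held over (the same pitch as the preceding D♭) and left by step down to C.
Held over from the previous chord and resolving down by step — a suspension.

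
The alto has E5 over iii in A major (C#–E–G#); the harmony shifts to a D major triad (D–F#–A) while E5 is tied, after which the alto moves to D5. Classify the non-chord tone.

E5 is a suspension.

The harmony at that moment is D major triad (D, F#, A); E5 is not a chord tone.
It is held over (the same pitch as the preceding E5) and left by step down to D5.
Held over from the previous chord and resolving down by step — a suspension.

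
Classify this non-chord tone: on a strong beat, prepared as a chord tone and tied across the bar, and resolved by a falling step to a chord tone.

Approach: by preparation — the pitch is first a chord tone, then held (tied or repeated) while the harmony changes under it. Departure: down by step. Metric position: strong.
A prepared dissonance that resolves downward by step — a suspension. (The same figure resolving upward would be a retardation.)

Suspension.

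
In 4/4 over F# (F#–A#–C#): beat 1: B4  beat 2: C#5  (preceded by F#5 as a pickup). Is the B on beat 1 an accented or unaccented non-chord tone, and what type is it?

The harmony at that moment is F# major triad (F#, A#, C#); B4 is not a chord tone.
It is approached by leap down from F#5 and left by step up to C#5.
Leap in, step out — an appoggiatura.
It falls on the downbeat, so it is accented.

Accented appoggiatura.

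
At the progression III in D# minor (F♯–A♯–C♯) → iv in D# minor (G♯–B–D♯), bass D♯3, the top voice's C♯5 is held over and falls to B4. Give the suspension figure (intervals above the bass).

At the second chord the bass is D♯3. The suspended C♯5 lies a seventh above the bass; after resolving down by step to B4, the interval above the bass becomes a sixth.
Suspension figures are named by those two intervals: 7–6.

7–6 suspension.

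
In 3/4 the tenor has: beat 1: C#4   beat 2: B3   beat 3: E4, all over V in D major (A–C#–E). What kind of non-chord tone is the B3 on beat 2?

Escape tone.

The harmony at that moment is A major triad (A, C#, E); B3 is not a chord tone.
It is approached by step down from C#4 and left by leap up to E4.
Step in, leap out, on a weak beat — an escape tone.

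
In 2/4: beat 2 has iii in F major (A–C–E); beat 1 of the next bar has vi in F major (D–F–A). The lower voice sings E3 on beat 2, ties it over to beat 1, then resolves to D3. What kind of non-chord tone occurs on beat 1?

The harmony at that moment is D minor triad (D, F, A); E3 is not a chord tone.
It is held over (the same pitch as the preceding E3) and left by step down to D3.
Held over from the previous chord and resolving down by step — a suspension.

Suspension.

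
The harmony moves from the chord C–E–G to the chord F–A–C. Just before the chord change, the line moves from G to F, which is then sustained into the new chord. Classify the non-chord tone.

F is an anticipation.

The harmony at that moment is C major triad (C, E, G); F is not a chord tone.
It is approached by step down from G and then sustained as the same pitch into the next harmony.
Arriving early and becoming a chord tone when the harmony changes — an anticipation.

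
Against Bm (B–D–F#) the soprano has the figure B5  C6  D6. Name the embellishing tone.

The harmony at that moment is B minor triad (B, D, F#); C6 is not a chord tone.
It is approached by step up from B5 and left by step up to D6.
Step in, step out in the same direction — a passing tone.

C6 is a passing tone.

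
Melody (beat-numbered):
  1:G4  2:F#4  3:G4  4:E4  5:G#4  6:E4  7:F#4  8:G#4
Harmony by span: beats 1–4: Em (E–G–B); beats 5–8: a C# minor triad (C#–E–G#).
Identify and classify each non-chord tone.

F#4 (beat 2) — neighbor tone; F#4 (beat 7) — passing tone.

The harmony at that moment is E minor triad (E, G, B); F#4 is not a chord tone.
It is approached by step down from G4 and left by step up to G4.
Step away and step back to the same note — a neighbor tone (lower neighbor).
The harmony at that moment is C# minor triad (C#, E, G#); F#4 is not a chord tone.
It is approached by step up from E4 and left by step up to G#4.
Step in, step out in the same direction — a passing tone.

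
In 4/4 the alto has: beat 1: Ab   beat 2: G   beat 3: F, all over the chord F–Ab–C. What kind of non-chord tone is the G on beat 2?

Passing tone.

The harmony at that moment is F minor triad (F, Ab, C); G is not a chord tone.
It is approached by step down from Ab and left by step down to F.
Step in, step out in the same direction — a passing tone.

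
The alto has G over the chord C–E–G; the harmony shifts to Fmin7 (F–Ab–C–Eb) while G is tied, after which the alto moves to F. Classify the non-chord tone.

G is a suspension.

The harmony at that moment is F minor seventh chord (F, Ab, C, Eb); G is not a chord tone.
It is held over (the same pitch as the preceding G) and left by step down to F.
Held over from the previous chord and resolving down by step — a suspension.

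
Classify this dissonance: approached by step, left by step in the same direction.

Passing tone.

Approach: by step. Departure: by step, continuing in the same direction.
Stepwise on both sides with no change of direction means the note fills in the space between two different chord tones — a passing tone. (Had it turned back to its starting note it would be a neighbor tone instead.)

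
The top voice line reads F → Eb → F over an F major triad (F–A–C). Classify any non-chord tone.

Eb is a neighbor tone.

The harmony at that moment is F major triad (F, A, C); Eb is not a chord tone.
It is approached by step down from F and left by step up to F.
Step away and step back to the same note — a neighbor tone (lower neighbor).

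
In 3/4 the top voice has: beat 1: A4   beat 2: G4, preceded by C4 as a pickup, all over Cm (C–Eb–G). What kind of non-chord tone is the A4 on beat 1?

The harmony at that moment is C minor triad (C, Eb, G); A4 is not a chord tone.
It is approached by leap up from C4 and left by step down to G4.
Leap in, step out, metrically accented — an appoggiatura.

Appoggiatura.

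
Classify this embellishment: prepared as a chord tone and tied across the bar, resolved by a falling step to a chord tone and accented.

Approach: by preparation — the pitch is first a chord tone, then held (tied or repeated) while the harmony changes under it. Departure: down by step. Metric position: strong.
A prepared dissonance that resolves downward by step — a suspension. (The same figure resolving upward would be a retardation.)

Suspension.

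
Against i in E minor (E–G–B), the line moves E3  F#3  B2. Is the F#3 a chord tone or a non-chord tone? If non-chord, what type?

The harmony at that moment is E minor triad (E, G, B); F#3 is not a chord tone.
It is approached by step up from E3 and left by leap down to B2.
Step in, leap out — an escape tone.

Non-chord tone — an escape tone.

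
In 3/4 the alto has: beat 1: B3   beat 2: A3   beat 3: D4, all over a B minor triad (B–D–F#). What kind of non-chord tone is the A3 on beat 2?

The harmony at that moment is B minor triad (B, D, F#); A3 is not a chord tone.
It is approached by step down from B3 and left by leap up to D4.
Step in, leap out, on a weak beat — an escape tone.

Escape tone.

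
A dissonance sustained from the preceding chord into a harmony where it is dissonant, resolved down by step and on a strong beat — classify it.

Suspension.

Approach: by preparation — the pitch is first a chord tone, then held (tied or repeated) while the harmony changes under it. Departure: down by step. Metric position: strong.
A prepared dissonance that resolves downward by step — a suspension. (The same figure resolving upward would be a retardation.)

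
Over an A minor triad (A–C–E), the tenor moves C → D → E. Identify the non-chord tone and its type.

D is a passing tone.

The harmony at that moment is A minor triad (A, C, E); D is not a chord tone.
It is approached by step up from C and left by step up to E.
Step in, step out in the same direction — a passing tone.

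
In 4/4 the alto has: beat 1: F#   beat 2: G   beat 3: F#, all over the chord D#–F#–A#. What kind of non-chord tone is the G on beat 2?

Upper neighbor tone.

The harmony at that moment is D# minor triad (D#, F#, A#); G is not a chord tone.
It is approached by step up from F# and left by step down to F#.
Step away and step back to the same note — a neighbor tone (upper neighbor).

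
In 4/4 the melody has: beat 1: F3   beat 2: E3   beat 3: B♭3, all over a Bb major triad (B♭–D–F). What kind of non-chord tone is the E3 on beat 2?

Escape tone.

The harmony at that moment is B♭ major triad (B♭, D, F); E3 is not a chord tone.
It is approached by step down from F3 and left by leap up to B♭3.
Step in, leap out, on a weak beat — an escape tone.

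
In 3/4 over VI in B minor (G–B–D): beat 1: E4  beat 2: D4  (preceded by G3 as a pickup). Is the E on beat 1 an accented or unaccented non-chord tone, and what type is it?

The harmony at that moment is G major triad (G, B, D); E4 is not a chord tone.
It is approached by leap up from G3 and left by step down to D4.
Leap in, step out — an appoggiatura.
It falls on the downbeat, so it is accented.

Accented appoggiatura.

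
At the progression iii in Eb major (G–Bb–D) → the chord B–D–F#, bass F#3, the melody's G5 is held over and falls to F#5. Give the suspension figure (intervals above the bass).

At the second chord the bass is F#3. The suspended G5 lies a ninth above the bass; after resolving down by step to F#5, the interval above the bass becomes an octave.
Suspension figures are named by those two intervals: 9–8.

9–8 suspension.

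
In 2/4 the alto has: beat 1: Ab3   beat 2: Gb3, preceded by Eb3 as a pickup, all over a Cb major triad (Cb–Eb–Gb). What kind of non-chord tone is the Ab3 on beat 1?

Appoggiatura.

The harmony at that moment is Cb major triad (Cb, Eb, Gb); Ab3 is not a chord tone.
It is approached by leap up from Eb3 and left by step down to Gb3.
Leap in, step out, metrically accented — an appoggiatura.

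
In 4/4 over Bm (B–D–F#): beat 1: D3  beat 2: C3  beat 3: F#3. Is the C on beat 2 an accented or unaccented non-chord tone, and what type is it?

The harmony at that moment is B minor triad (B, D, F#); C3 is not a chord tone.
It is approached by step down from D3 and left by leap up to F#3.
Step in, leap out — an escape tone.
It falls on a weak beat, so it is unaccented.

Unaccented escape tone.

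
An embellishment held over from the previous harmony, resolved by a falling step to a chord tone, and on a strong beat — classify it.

Approach: by preparation — the pitch is first a chord tone, then held (tied or repeated) while the harmony changes under it. Departure: down by step. Metric position: strong.
A prepared dissonance that resolves downward by step — a suspension. (The same figure resolving upward would be a retardation.)

Suspension.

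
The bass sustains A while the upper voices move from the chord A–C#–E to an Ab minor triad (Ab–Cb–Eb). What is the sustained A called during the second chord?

Pedal tone (pedal point).

The harmony at that moment is Ab minor triad (Ab, Cb, Eb); A is not a chord tone.
It is held over (the same pitch as the preceding A) and then sustained as the same pitch into the next harmony.
Sustained through a change of harmony — a pedal tone.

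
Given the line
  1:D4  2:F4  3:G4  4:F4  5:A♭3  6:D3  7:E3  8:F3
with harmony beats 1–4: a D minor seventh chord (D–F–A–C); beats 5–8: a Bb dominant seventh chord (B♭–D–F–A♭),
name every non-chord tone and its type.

The harmony at that moment is D minor seventh chord (D, F, A, C); G4 is not a chord tone.
It is approached by step up from F4 and left by step down to F4.
Step away and step back to the same note — a neighbor tone (upper neighbor).
The harmony at that moment is B♭ dominant seventh chord (B♭, D, F, A♭); E3 is not a chord tone.
It is approached by step up from D3 and left by step up to F3.
Step in, step out in the same direction — a passing tone.

G4 (beat 3) — neighbor tone; E3 (beat 7) — passing tone.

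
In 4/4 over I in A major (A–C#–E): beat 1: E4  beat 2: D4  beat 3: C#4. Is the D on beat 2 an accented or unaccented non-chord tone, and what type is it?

Unaccented passing tone.

The harmony at that moment is A major triad (A, C#, E); D4 is not a chord tone.
It is approached by step down from E4 and left by step down to C#4.
Step in, step out in the same direction — a passing tone.
It falls on a weak beat, so it is unaccented.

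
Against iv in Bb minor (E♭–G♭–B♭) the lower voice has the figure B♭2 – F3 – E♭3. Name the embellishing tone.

F3 is an appoggiatura.

The harmony at that moment is E♭ minor triad (E♭, G♭, B♭); F3 is not a chord tone.
It is approached by leap up from B♭2 and left by step down to E♭3.
Leap in, step out — an appoggiatura.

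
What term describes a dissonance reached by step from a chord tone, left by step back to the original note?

Approach: by step. Departure: by step in the opposite direction, back to the starting pitch.
Stepwise on both sides but reversing to return to the same chord tone — a neighbor tone. (Had it continued onward in the same direction it would be a passing tone instead.)

Neighbor tone.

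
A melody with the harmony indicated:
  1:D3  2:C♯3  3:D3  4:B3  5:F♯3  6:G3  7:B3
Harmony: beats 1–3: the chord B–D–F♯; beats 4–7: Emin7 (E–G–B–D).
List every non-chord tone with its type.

The harmony at that moment is B minor triad (B, D, F♯); C♯3 is not a chord tone.
It is approached by step down from D3 and left by step up to D3.
Step away and step back to the same note — a neighbor tone (lower neighbor).
The harmony at that moment is E minor seventh chord (E, G, B, D); F♯3 is not a chord tone.
It is approached by leap down from B3 and left by step up to G3.
Leap in, step out — an appoggiatura.

C♯3 (beat 2) — neighbor tone; F♯3 (beat 5) — appoggiatura.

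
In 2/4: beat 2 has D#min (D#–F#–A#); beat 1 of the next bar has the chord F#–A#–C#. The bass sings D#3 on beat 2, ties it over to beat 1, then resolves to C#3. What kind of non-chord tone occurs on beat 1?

Suspension.

The harmony at that moment is F# major triad (F#, A#, C#); D#3 is not a chord tone.
It is held over (the same pitch as the preceding D#3) and left by step down to C#3.
Held over from the previous chord and resolving down by step — a suspension.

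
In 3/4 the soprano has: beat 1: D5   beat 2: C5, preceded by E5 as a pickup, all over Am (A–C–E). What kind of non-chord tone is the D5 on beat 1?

The harmony at that moment is A minor triad (A, C, E); D5 is not a chord tone.
It is approached by step down from E5 and left by step down to C5.
Step in, step out in the same direction — a passing tone.

Passing tone.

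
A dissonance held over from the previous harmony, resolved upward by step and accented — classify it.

Approach: by preparation — the pitch is first a chord tone, then held (tied or repeated) while the harmony changes under it. Departure: up by step. Metric position: strong.
A prepared dissonance that resolves upward by step — a retardation. (The same figure resolving downward would be a suspension.)

Retardation.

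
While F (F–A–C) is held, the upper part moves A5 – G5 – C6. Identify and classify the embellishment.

The harmony at that moment is F major triad (F, A, C); G5 is not a chord tone.
It is approached by step down from A5 and left by leap up to C6.
Step in, leap out — an escape tone.

G5 is an escape tone.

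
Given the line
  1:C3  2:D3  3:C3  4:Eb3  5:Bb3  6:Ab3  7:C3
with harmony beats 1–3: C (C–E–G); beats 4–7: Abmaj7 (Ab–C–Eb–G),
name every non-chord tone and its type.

The harmony at that moment is C major triad (C, E, G); D3 is not a chord tone.
It is approached by step up from C3 and left by step down to C3.
Step away and step back to the same note — a neighbor tone (upper neighbor).
The harmony at that moment is Ab major seventh chord (Ab, C, Eb, G); Bb3 is not a chord tone.
It is approached by leap up from Eb3 and left by step down to Ab3.
Leap in, step out — an appoggiatura.

D3 (beat 2) — neighbor tone; Bb3 (beat 5) — appoggiatura.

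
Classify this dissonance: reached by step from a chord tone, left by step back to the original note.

Neighbor tone.

Approach: by step. Departure: by step in the opposite direction, back to the starting pitch.
Stepwise on both sides but reversing to return to the same chord tone — a neighbor tone. (Had it continued onward in the same direction it would be a passing tone instead.)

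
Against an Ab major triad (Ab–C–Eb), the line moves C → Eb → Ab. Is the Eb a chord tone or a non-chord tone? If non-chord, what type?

Chord tone (the fifth of Ab major triad).

Ab major triad contains Ab, C, Eb; Eb is the fifth, so it is a chord tone.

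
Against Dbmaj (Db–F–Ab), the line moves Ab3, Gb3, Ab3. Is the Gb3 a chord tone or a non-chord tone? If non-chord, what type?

The harmony at that moment is Db major triad (Db, F, Ab); Gb3 is not a chord tone.
It is approached by step down from Ab3 and left by step up to Ab3.
Step away and step back to the same note — a neighbor tone (lower neighbor).

Non-chord tone — a neighbor tone.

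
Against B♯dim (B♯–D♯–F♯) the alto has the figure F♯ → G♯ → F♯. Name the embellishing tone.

The harmony at that moment is B♯ diminished triad (B♯, D♯, F♯); G♯ is not a chord tone.
It is approached by step up from F♯ and left by step down to F♯.
Step away and step back to the same note — a neighbor tone (upper neighbor).

G♯ is a neighbor tone.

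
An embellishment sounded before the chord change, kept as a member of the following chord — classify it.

Anticipation.

Approach: ahead of the chord change (typically by step), so it is dissonant against the current harmony. Departure: none — the same pitch is restated or held and is a chord tone of the new harmony.
Dissonant first, consonant once the harmony catches up: the note simply arrives early — an anticipation. (The reverse timing, consonant first and dissonant after the change, would be a suspension or retardation.)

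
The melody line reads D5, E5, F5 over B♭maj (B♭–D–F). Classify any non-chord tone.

E5 is a passing tone.

The harmony at that moment is B♭ major triad (B♭, D, F); E5 is not a chord tone.
It is approached by step up from D5 and left by step up to F5.
Step in, step out in the same direction — a passing tone.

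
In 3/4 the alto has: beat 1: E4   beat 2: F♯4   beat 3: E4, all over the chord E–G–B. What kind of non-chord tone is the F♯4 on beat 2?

The harmony at that moment is E minor triad (E, G, B); F♯4 is not a chord tone.
It is approached by step up from E4 and left by step down to E4.
Step away and step back to the same note — a neighbor tone (upper neighbor).

Upper neighbor tone.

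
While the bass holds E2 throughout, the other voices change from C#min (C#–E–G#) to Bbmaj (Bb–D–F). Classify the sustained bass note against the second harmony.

Pedal tone (pedal point).

The harmony at that moment is Bb major triad (Bb, D, F); E2 is not a chord tone.
It is held over (the same pitch as the preceding E2) and then sustained as the same pitch into the next harmony.
Sustained through a change of harmony — a pedal tone.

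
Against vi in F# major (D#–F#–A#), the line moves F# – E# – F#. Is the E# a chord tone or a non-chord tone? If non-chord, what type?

Non-chord tone — a neighbor tone.

The harmony at that moment is D# minor triad (D#, F#, A#); E# is not a chord tone.
It is approached by step down from F# and left by step up to F#.
Step away and step back to the same note — a neighbor tone (lower neighbor).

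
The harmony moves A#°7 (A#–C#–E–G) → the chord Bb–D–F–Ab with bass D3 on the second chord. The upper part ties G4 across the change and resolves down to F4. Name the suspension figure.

At the second chord the bass is D3. The suspended G4 lies a fourth above the bass; after resolving down by step to F4, the interval above the bass becomes a third.
Suspension figures are named by those two intervals: 4–3.

4–3 suspension.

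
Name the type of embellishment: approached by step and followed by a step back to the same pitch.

Approach: by step. Departure: by step in the opposite direction, back to the starting pitch.
Stepwise on both sides but reversing to return to the same chord tone — a neighbor tone. (Had it continued onward in the same direction it would be a passing tone instead.)

Neighbor tone.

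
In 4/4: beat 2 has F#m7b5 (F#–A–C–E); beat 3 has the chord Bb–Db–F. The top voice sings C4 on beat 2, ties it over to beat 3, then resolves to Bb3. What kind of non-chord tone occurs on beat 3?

Suspension.

The harmony at that moment is Bb minor triad (Bb, Db, F); C4 is not a chord tone.
It is held over (the same pitch as the preceding C4) and left by step down to Bb3.
Held over from the previous chord and resolving down by step — a suspension.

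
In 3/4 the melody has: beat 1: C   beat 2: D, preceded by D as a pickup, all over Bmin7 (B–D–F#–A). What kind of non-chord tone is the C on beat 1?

The harmony at that moment is B minor seventh chord (B, D, F#, A); C is not a chord tone.
It is approached by step down from D and left by step up to D.
Step away and step back to the same note — a neighbor tone (lower neighbor).

Lower neighbor tone.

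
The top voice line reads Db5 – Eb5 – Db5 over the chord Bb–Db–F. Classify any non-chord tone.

The harmony at that moment is Bb minor triad (Bb, Db, F); Eb5 is not a chord tone.
It is approached by step up from Db5 and left by step down to Db5.
Step away and step back to the same note — a neighbor tone (upper neighbor).

Eb5 is a neighbor tone.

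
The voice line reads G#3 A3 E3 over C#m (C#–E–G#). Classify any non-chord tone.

The harmony at that moment is C# minor triad (C#, E, G#); A3 is not a chord tone.
It is approached by step up from G#3 and left by leap down to E3.
Step in, leap out — an escape tone.

A3 is an escape tone.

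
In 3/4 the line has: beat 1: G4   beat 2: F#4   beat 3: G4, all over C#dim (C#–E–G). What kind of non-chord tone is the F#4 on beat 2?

The harmony at that moment is C# diminished triad (C#, E, G); F#4 is not a chord tone.
It is approached by step down from G4 and left by step up to G4.
Step away and step back to the same note — a neighbor tone (lower neighbor).

Lower neighbor tone.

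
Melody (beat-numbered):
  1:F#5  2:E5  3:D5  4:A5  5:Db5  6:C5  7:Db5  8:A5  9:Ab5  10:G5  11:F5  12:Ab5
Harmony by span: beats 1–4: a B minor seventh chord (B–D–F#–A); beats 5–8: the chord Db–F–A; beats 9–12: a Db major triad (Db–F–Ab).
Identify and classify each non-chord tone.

E5 (beat 2) — passing tone; C5 (beat 6) — neighbor tone; G5 (beat 10) — passing tone.

The harmony at that moment is B minor seventh chord (B, D, F#, A); E5 is not a chord tone.
It is approached by step down from F#5 and left by step down to D5.
Step in, step out in the same direction — a passing tone.
The harmony at that moment is Db augmented triad (Db, F, A); C5 is not a chord tone.
It is approached by step down from Db5 and left by step up to Db5.
Step away and step back to the same note — a neighbor tone (lower neighbor).
The harmony at that moment is Db major triad (Db, F, Ab); G5 is not a chord tone.
It is approached by step down from Ab5 and left by step down to F5.
Step in, step out in the same direction — a passing tone.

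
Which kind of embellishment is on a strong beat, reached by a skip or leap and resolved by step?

Approach: by leap. Departure: by step. Metric position: strong.
Leap in, step out, in a metrically strong position — an appoggiatura. (It is the mirror image of the escape tone, which steps in and leaps out from a weak position.)

Appoggiatura.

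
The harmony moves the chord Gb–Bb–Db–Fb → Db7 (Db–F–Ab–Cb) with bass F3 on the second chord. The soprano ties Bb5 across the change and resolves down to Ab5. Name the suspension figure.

4–3 suspension.

At the second chord the bass is F3. The suspended Bb5 lies a fourth above the bass; after resolving down by step to Ab5, the interval above the bass becomes a third.
Suspension figures are named by those two intervals: 4–3.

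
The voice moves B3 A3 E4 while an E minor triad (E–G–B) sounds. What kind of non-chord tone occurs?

The harmony at that moment is E minor triad (E, G, B); A3 is not a chord tone.
It is approached by step down from B3 and left by leap up to E4.
Step in, leap out — an escape tone.

A3 is an escape tone.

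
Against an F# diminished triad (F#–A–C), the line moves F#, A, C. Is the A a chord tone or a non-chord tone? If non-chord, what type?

Chord tone (the third of F# diminished triad).

F# diminished triad contains F#, A, C; A is the third, so it is a chord tone.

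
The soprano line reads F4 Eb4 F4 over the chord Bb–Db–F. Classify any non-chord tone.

Eb4 is a neighbor tone.

The harmony at that moment is Bb minor triad (Bb, Db, F); Eb4 is not a chord tone.
It is approached by step down from F4 and left by step up to F4.
Step away and step back to the same note — a neighbor tone (lower neighbor).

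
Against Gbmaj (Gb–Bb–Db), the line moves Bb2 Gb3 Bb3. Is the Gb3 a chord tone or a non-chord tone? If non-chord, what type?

Chord tone (the root of Gb major triad).

Gb major triad contains Gb, Bb, Db; Gb is the root, so it is a chord tone.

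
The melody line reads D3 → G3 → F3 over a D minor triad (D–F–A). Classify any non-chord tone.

G3 is an appoggiatura.

The harmony at that moment is D minor triad (D, F, A); G3 is not a chord tone.
It is approached by leap up from D3 and left by step down to F3.
Leap in, step out — an appoggiatura.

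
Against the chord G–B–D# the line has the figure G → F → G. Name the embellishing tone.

F is a neighbor tone.

The harmony at that moment is G augmented triad (G, B, D#); F is not a chord tone.
It is approached by step down from G and left by step up to G.
Step away and step back to the same note — a neighbor tone (lower neighbor).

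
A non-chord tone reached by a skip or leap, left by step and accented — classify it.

Approach: by leap. Departure: by step. Metric position: strong.
Leap in, step out, in a metrically strong position — an appoggiatura. (It is the mirror image of the escape tone, which steps in and leaps out from a weak position.)

Appoggiatura.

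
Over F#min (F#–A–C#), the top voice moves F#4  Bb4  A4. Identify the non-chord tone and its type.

The harmony at that moment is F# minor triad (F#, A, C#); Bb4 is not a chord tone.
It is approached by leap up from F#4 and left by step down to A4.
Leap in, step out — an appoggiatura.

Bb4 is an appoggiatura.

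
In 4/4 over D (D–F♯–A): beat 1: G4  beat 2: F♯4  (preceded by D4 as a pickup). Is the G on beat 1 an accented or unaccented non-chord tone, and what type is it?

Accented appoggiatura.

The harmony at that moment is D major triad (D, F♯, A); G4 is not a chord tone.
It is approached by leap up from D4 and left by step down to F♯4.
Leap in, step out — an appoggiatura.
It falls on the downbeat, so it is accented.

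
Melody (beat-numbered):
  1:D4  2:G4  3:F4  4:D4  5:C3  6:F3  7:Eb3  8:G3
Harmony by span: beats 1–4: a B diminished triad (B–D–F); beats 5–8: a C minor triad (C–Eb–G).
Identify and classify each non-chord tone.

The harmony at that moment is B diminished triad (B, D, F); G4 is not a chord tone.
It is approached by leap up from D4 and left by step down to F4.
Leap in, step out — an appoggiatura.
The harmony at that moment is C minor triad (C, Eb, G); F3 is not a chord tone.
It is approached by leap up from C3 and left by step down to Eb3.
Leap in, step out — an appoggiatura.

G4 (beat 2) — appoggiatura; F3 (beat 6) — appoggiatura.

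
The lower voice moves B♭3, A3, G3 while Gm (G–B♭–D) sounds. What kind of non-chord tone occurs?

A3 is a passing tone.

The harmony at that moment is G minor triad (G, B♭, D); A3 is not a chord tone.
It is approached by step down from B♭3 and left by step down to G3.
Step in, step out in the same direction — a passing tone.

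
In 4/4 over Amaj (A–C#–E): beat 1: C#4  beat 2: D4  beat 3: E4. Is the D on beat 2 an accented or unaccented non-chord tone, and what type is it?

The harmony at that moment is A major triad (A, C#, E); D4 is not a chord tone.
It is approached by step up from C#4 and left by step up to E4.
Step in, step out in the same direction — a passing tone.
It falls on a weak beat, so it is unaccented.

Unaccented passing tone.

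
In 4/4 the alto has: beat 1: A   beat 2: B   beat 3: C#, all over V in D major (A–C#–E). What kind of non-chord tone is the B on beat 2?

The harmony at that moment is A major triad (A, C#, E); B is not a chord tone.
It is approached by step up from A and left by step up to C#.
Step in, step out in the same direction — a passing tone.

Passing tone.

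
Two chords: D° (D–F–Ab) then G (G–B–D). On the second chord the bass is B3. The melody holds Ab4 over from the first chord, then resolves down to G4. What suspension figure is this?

At the second chord the bass is B3. The suspended Ab4 lies a seventh above the bass; after resolving down by step to G4, the interval above the bass becomes a sixth.
Suspension figures are named by those two intervals: 7–6.

7–6 suspension.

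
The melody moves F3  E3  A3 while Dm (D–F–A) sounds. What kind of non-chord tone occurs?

E3 is an escape tone.

The harmony at that moment is D minor triad (D, F, A); E3 is not a chord tone.
It is approached by step down from F3 and left by leap up to A3.
Step in, leap out — an escape tone.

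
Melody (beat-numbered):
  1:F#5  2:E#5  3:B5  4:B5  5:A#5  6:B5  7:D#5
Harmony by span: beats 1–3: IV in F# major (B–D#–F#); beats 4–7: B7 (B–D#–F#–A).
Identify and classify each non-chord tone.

The harmony at that moment is B major triad (B, D#, F#); E#5 is not a chord tone.
It is approached by step down from F#5 and left by leap up to B5.
Step in, leap out — an escape tone.
The harmony at that moment is B dominant seventh chord (B, D#, F#, A); A#5 is not a chord tone.
It is approached by step down from B5 and left by step up to B5.
Step away and step back to the same note — a neighbor tone (lower neighbor).

E#5 (beat 2) — escape tone; A#5 (beat 5) — neighbor tone.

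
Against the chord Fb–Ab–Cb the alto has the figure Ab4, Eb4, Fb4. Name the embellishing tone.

Eb4 is an appoggiatura.

The harmony at that moment is Fb major triad (Fb, Ab, Cb); Eb4 is not a chord tone.
It is approached by leap down from Ab4 and left by step up to Fb4.
Leap in, step out — an appoggiatura.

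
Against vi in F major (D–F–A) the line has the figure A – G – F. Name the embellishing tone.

The harmony at that moment is D minor triad (D, F, A); G is not a chord tone.
It is approached by step down from A and left by step down to F.
Step in, step out in the same direction — a passing tone.

G is a passing tone.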